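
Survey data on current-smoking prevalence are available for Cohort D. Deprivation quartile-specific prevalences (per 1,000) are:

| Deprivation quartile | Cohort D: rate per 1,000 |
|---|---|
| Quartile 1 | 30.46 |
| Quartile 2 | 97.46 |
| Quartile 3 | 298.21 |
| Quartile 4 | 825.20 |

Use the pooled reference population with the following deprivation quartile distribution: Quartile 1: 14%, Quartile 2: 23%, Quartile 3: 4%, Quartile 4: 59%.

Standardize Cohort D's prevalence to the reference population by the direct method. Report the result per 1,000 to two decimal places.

Standard weights: 0.14, 0.23, 0.04, 0.59.
Standardized rate: 0.1400×30.46 + 0.2300×97.46 + 0.0400×298.21 + 0.5900×825.20 = 525.4766 per 1,000.

525.48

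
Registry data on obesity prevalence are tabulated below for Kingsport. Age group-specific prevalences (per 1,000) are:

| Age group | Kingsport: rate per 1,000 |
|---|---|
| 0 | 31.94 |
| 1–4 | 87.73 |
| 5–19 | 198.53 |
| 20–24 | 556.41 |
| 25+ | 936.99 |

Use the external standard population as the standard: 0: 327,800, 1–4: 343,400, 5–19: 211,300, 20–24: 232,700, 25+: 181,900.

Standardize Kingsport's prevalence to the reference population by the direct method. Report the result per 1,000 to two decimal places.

Standard total = 1,297,100; weights = 0.2527, 0.2647, 0.1629, 0.1794, 0.1402.
Standardized rate: 0.2527×31.94 + 0.2647×87.73 + 0.1629×198.53 + 0.1794×556.41 + 0.1402×936.99 = 294.8584 per 1,000.

294.86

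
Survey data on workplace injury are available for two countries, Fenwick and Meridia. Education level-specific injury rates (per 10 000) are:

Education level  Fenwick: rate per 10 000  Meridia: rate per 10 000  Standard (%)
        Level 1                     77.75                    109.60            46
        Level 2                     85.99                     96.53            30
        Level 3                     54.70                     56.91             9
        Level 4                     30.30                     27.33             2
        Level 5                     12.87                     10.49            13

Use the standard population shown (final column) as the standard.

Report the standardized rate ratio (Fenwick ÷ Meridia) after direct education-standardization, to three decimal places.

Standard weights: 0.46, 0.30, 0.09, 0.02, 0.13.
Fenwick: 0.4600×77.75 + 0.3000×85.99 + 0.0900×54.70 + 0.0200×30.30 + 0.1300×12.87 = 68.7641 per 10 000.
Meridia: 0.4600×109.60 + 0.3000×96.53 + 0.0900×56.91 + 0.0200×27.33 + 0.1300×10.49 = 86.4072 per 10 000.
Ratio = 68.7641 ÷ 86.4072 = 0.79581.

0.796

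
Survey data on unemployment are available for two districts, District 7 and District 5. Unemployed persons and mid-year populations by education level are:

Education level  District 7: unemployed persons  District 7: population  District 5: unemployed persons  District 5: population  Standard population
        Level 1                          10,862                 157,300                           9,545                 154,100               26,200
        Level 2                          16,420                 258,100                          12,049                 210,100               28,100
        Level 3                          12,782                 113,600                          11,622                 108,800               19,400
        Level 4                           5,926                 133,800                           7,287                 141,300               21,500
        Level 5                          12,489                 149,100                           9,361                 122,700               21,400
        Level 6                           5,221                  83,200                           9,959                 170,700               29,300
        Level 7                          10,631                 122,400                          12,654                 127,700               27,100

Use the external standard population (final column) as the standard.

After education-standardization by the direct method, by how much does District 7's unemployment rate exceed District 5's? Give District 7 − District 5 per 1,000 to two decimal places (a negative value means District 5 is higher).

1.58

Education-specific rates per 1,000 for District 7: 69.053, 63.619, 112.518, 44.290, 83.763, 62.752, 86.855.
For District 5: 61.940, 57.349, 106.820, 51.571, 76.292, 58.342, 99.092.
Standard total = 173,000; weights = 0.1514, 0.1624, 0.1121, 0.1243, 0.1237, 0.1694, 0.1566.
District 7: 0.1514×69.053 + 0.1624×63.619 + 0.1121×112.518 + 0.1243×44.290 + 0.1237×83.763 + 0.1694×62.752 + 0.1566×86.855 = 73.5079 per 1,000.
District 5: 0.1514×61.940 + 0.1624×57.349 + 0.1121×106.820 + 0.1243×51.571 + 0.1237×76.292 + 0.1694×58.342 + 0.1566×99.092 = 71.9241 per 1,000.
Difference = 73.5079 − 71.9241 = 1.5838.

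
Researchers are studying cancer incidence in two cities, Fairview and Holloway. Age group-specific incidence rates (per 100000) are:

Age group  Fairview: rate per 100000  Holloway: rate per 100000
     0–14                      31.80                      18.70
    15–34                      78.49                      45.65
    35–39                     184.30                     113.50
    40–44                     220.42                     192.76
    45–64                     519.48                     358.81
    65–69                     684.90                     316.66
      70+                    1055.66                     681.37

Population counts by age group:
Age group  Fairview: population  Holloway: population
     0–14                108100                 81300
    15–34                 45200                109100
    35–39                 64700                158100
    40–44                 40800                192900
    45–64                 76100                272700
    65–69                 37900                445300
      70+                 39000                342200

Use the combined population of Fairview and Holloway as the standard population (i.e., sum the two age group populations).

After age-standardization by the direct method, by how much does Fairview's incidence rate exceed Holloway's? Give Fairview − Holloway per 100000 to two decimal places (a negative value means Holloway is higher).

201.87

Combined standard total = 2013400; weights = 0.0941, 0.0766, 0.1107, 0.1161, 0.1732, 0.2400, 0.1893.
Fairview: 0.0941×31.80 + 0.0766×78.49 + 0.1107×184.30 + 0.1161×220.42 + 0.1732×519.48 + 0.2400×684.90 + 0.1893×1055.66 = 509.2202 per 100000.
Holloway: 0.0941×18.70 + 0.0766×45.65 + 0.1107×113.50 + 0.1161×192.76 + 0.1732×358.81 + 0.2400×316.66 + 0.1893×681.37 = 307.3521 per 100000.
Difference = 509.2202 − 307.3521 = 201.8682.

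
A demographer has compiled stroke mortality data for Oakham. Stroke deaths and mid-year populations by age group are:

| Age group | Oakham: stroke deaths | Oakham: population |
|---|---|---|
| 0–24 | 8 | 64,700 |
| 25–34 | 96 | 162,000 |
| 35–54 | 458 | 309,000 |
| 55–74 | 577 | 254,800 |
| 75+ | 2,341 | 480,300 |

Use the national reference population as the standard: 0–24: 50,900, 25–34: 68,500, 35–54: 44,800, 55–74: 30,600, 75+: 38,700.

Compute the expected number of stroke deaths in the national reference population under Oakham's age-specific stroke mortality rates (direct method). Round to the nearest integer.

371

Age-specific rates per 100,000 for Oakham: 12.36, 59.26, 148.22, 226.45, 487.40.
Expected stroke deaths = Σ (standard pop × age-specific rate ÷ 100,000)
= 50,900×12.36/100,000 + 68,500×59.26/100,000 + 44,800×148.22/100,000 + 30,600×226.45/100,000 + 38,700×487.40/100,000
= 6.29 + 40.59 + 66.40 + 69.29 + 188.63 = 371.21.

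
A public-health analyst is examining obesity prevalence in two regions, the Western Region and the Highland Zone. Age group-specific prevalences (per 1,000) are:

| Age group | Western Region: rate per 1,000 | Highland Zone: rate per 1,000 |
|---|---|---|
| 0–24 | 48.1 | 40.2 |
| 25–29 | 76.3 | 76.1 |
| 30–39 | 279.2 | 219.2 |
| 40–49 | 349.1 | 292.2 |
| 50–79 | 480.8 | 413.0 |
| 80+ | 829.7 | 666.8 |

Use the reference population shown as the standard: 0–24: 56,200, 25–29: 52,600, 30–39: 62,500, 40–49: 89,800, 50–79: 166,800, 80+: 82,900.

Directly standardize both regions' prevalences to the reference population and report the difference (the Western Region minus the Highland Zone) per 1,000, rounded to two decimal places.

Standard total = 510,800; weights = 0.1100, 0.1030, 0.1224, 0.1758, 0.3265, 0.1623.
The Western Region: 0.1100×48.1 + 0.1030×76.3 + 0.1224×279.2 + 0.1758×349.1 + 0.3265×480.8 + 0.1623×829.7 = 400.3433 per 1,000.
The Highland Zone: 0.1100×40.2 + 0.1030×76.1 + 0.1224×219.2 + 0.1758×292.2 + 0.3265×413.0 + 0.1623×666.8 = 333.5313 per 1,000.
Difference = 400.3433 − 333.5313 = 66.8120.

66.81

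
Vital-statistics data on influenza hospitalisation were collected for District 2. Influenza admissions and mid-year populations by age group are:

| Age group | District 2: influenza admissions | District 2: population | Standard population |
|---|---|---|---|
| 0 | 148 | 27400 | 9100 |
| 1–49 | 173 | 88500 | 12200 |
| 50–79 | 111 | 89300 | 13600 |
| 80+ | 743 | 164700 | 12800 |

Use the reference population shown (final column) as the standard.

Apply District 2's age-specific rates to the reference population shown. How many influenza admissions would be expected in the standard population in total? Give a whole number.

148

Age-specific rates per 100000 for District 2: 540.15, 195.48, 124.30, 451.12.
Expected influenza admissions = Σ (standard pop × age-specific rate ÷ 100000)
= 9100×540.15/100000 + 12200×195.48/100000 + 13600×124.30/100000 + 12800×451.12/100000
= 49.15 + 23.85 + 16.90 + 57.74 = 147.65.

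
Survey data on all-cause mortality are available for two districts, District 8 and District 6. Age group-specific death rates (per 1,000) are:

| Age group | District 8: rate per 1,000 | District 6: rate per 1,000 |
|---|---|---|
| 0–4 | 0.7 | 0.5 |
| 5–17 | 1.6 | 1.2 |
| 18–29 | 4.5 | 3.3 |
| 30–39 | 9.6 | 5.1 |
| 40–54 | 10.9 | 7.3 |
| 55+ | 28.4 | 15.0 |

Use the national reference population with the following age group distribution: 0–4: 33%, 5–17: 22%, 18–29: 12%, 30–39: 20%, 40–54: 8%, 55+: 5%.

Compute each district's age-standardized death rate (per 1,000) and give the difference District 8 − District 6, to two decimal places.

Standard weights: 0.33, 0.22, 0.12, 0.20, 0.08, 0.05.
District 8: 0.3300×0.7 + 0.2200×1.6 + 0.1200×4.5 + 0.2000×9.6 + 0.0800×10.9 + 0.0500×28.4 = 5.3350 per 1,000.
District 6: 0.3300×0.5 + 0.2200×1.2 + 0.1200×3.3 + 0.2000×5.1 + 0.0800×7.3 + 0.0500×15.0 = 3.1790 per 1,000.
Difference = 5.3350 − 3.1790 = 2.1560.

2.16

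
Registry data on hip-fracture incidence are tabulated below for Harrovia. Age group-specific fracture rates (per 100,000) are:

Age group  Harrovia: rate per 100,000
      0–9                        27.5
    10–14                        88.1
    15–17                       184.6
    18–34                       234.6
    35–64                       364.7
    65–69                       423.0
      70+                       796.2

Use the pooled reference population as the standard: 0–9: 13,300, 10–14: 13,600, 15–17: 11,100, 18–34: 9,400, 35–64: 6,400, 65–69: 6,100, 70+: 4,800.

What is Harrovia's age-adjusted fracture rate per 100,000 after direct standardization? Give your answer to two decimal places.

224.95

Standard total = 64,700; weights = 0.2056, 0.2102, 0.1716, 0.1453, 0.0989, 0.0943, 0.0742.
Standardized rate: 0.2056×27.5 + 0.2102×88.1 + 0.1716×184.6 + 0.1453×234.6 + 0.0989×364.7 + 0.0943×423.0 + 0.0742×796.2 = 224.9513 per 100,000.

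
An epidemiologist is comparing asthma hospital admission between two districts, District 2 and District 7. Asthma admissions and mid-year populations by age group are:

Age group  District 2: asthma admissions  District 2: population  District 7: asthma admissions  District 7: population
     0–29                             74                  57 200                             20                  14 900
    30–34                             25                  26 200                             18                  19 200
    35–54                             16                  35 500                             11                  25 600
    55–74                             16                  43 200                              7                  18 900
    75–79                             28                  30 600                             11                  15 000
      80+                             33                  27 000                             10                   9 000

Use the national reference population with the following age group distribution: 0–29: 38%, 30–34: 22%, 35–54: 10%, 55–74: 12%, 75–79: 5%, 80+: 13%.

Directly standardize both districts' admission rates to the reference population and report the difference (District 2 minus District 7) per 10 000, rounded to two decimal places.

Age-specific rates per 10 000 for District 2: 12.94, 9.54, 4.51, 3.70, 9.15, 12.22.
For District 7: 13.42, 9.38, 4.30, 3.70, 7.33, 11.11.
Standard weights: 0.38, 0.22, 0.10, 0.12, 0.05, 0.13.
District 2: 0.3800×12.94 + 0.2200×9.54 + 0.1000×4.51 + 0.1200×3.70 + 0.0500×9.15 + 0.1300×12.22 = 9.9569 per 10 000.
District 7: 0.3800×13.42 + 0.2200×9.38 + 0.1000×4.30 + 0.1200×3.70 + 0.0500×7.33 + 0.1300×11.11 = 9.8484 per 10 000.
Difference = 9.9569 − 9.8484 = 0.1085.

0.11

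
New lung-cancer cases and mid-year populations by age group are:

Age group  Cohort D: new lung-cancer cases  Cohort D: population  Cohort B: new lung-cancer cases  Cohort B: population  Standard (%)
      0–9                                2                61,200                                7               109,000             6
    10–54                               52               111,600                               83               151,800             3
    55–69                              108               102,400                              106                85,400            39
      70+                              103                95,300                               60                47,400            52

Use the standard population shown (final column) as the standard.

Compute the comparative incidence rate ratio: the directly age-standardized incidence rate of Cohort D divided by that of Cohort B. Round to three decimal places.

Age-specific rates per 100,000 for Cohort D: 3.27, 46.59, 105.47, 108.08.
For Cohort B: 6.42, 54.68, 124.12, 126.58.
Standard weights: 0.06, 0.03, 0.39, 0.52.
Cohort D: 0.0600×3.27 + 0.0300×46.59 + 0.3900×105.47 + 0.5200×108.08 = 98.9282 per 100,000.
Cohort B: 0.0600×6.42 + 0.0300×54.68 + 0.3900×124.12 + 0.5200×126.58 = 116.2559 per 100,000.
Ratio = 98.9282 ÷ 116.2559 = 0.85095.

0.851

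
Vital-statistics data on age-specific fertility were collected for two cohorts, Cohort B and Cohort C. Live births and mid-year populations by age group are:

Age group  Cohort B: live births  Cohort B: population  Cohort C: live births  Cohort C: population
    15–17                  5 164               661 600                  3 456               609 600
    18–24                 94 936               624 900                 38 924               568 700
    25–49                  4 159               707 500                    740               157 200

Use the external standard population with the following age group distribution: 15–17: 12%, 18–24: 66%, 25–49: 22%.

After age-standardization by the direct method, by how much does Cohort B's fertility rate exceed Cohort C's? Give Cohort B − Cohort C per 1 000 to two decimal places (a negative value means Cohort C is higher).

Age-specific rates per 1 000 for Cohort B: 7.805, 151.922, 5.878.
For Cohort C: 5.669, 68.444, 4.707.
Standard weights: 0.12, 0.66, 0.22.
Cohort B: 0.1200×7.805 + 0.6600×151.922 + 0.2200×5.878 = 102.4984 per 1 000.
Cohort C: 0.1200×5.669 + 0.6600×68.444 + 0.2200×4.707 = 46.8889 per 1 000.
Difference = 102.4984 − 46.8889 = 55.6095.

55.61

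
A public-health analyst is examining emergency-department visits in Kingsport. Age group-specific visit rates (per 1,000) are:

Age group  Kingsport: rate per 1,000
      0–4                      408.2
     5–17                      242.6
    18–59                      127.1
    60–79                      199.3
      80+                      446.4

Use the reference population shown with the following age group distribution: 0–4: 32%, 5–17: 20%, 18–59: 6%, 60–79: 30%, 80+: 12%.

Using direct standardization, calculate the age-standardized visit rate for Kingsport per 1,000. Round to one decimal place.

Standard weights: 0.32, 0.20, 0.06, 0.30, 0.12.
Standardized rate: 0.3200×408.2 + 0.2000×242.6 + 0.0600×127.1 + 0.3000×199.3 + 0.1200×446.4 = 300.1280 per 1,000.

300.1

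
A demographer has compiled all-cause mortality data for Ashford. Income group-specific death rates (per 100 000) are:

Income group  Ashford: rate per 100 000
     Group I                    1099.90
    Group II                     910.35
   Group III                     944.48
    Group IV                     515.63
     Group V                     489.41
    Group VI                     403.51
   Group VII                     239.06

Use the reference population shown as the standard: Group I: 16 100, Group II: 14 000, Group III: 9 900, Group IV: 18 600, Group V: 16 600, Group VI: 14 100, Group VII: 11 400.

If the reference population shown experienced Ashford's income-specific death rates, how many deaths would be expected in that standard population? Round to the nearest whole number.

659

Expected deaths = Σ (standard pop × income-specific rate ÷ 100 000)
= 16 100×1099.90/100 000 + 14 000×910.35/100 000 + 9 900×944.48/100 000 + 18 600×515.63/100 000 + 16 600×489.41/100 000 + 14 100×403.51/100 000 + 11 400×239.06/100 000
= 177.08 + 127.45 + 93.50 + 95.91 + 81.24 + 56.89 + 27.25 = 659.33.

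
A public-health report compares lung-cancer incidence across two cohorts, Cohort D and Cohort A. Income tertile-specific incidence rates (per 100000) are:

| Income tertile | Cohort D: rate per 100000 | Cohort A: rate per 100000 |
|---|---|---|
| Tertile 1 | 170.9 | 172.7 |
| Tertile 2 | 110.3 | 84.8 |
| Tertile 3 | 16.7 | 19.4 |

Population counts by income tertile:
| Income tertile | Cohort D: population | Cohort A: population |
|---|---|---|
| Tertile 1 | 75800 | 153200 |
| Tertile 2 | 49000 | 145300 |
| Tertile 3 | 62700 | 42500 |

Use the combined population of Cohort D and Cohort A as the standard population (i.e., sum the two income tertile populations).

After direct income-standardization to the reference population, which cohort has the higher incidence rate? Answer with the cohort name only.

Cohort D

Combined standard total = 528500; weights = 0.4333, 0.3676, 0.1991.
Cohort D: 0.4333×170.9 + 0.3676×110.3 + 0.1991×16.7 = 117.9266 per 100000.
Cohort A: 0.4333×172.7 + 0.3676×84.8 + 0.1991×19.4 = 109.8691 per 100000.
The crude rates (103.50 vs 116.14) would put Cohort A higher, but that reflects its income composition; once standardized to a common income structure, Cohort D has the higher underlying rate.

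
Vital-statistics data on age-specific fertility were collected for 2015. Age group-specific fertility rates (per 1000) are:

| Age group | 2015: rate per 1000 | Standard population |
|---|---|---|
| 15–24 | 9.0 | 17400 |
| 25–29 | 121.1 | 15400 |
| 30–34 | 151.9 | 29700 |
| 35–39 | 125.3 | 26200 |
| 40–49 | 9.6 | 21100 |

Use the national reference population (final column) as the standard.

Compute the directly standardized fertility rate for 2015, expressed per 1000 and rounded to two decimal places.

91.24

Standard total = 109800; weights = 0.1585, 0.1403, 0.2705, 0.2386, 0.1922.
Standardized rate: 0.1585×9.0 + 0.1403×121.1 + 0.2705×151.9 + 0.2386×125.3 + 0.1922×9.6 = 91.2422 per 1000.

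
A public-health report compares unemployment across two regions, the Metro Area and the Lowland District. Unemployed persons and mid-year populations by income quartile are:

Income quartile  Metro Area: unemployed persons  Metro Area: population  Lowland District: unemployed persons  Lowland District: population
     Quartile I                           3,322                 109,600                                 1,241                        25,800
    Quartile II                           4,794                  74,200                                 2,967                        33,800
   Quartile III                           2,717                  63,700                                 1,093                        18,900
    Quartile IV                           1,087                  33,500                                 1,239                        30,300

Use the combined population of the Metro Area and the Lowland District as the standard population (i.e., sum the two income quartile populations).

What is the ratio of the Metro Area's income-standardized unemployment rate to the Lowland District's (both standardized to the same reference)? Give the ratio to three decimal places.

Income-specific rates per 1,000 for the Metro Area: 30.310, 64.609, 42.653, 32.448.
For the Lowland District: 48.101, 87.781, 57.831, 40.891.
Combined standard total = 389,800; weights = 0.3474, 0.2771, 0.2119, 0.1637.
The Metro Area: 0.3474×30.310 + 0.2771×64.609 + 0.2119×42.653 + 0.1637×32.448 = 42.7786 per 1,000.
The Lowland District: 0.3474×48.101 + 0.2771×87.781 + 0.2119×57.831 + 0.1637×40.891 = 59.9766 per 1,000.
Ratio = 42.7786 ÷ 59.9766 = 0.71326.

0.713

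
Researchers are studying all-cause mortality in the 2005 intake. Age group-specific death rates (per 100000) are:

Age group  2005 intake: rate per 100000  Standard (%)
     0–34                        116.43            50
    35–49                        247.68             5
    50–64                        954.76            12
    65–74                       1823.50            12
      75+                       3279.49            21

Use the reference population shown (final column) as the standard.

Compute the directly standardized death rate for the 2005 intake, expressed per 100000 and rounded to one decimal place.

Standard weights: 0.50, 0.05, 0.12, 0.12, 0.21.
Standardized rate: 0.5000×116.43 + 0.0500×247.68 + 0.1200×954.76 + 0.1200×1823.50 + 0.2100×3279.49 = 1092.6831 per 100000.

1092.7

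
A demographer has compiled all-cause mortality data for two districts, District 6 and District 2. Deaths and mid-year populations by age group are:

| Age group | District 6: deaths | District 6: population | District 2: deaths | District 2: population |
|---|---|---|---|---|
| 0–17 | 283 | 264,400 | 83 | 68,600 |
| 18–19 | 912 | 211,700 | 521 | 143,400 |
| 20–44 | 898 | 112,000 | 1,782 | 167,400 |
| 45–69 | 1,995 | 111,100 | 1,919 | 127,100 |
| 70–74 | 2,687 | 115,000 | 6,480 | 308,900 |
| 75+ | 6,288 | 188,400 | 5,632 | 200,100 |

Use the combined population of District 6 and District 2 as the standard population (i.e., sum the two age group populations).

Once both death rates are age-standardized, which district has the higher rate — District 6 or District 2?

Age-specific rates per 100,000 for District 6: 107.03, 430.80, 801.79, 1795.68, 2336.52, 3337.58.
For District 2: 120.99, 363.32, 1064.52, 1509.83, 2097.77, 2814.59.
Combined standard total = 2,018,100; weights = 0.1650, 0.1760, 0.1384, 0.1180, 0.2100, 0.1925.
District 6: 0.1650×107.03 + 0.1760×430.80 + 0.1384×801.79 + 0.1180×1795.68 + 0.2100×2336.52 + 0.1925×3337.58 = 1549.7102 per 100,000.
District 2: 0.1650×120.99 + 0.1760×363.32 + 0.1384×1064.52 + 0.1180×1509.83 + 0.2100×2097.77 + 0.1925×2814.59 = 1391.9457 per 100,000.
The crude rates (1302.91 vs 1616.64) would put District 2 higher, but that reflects its age composition; once standardized to a common age structure, District 6 has the higher underlying rate.

District 6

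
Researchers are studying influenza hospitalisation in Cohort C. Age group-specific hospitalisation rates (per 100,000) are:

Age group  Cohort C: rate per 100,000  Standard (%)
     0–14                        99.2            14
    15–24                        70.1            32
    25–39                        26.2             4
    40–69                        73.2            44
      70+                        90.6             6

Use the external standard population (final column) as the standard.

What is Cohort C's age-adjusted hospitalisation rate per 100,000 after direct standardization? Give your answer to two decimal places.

75.01

Standard weights: 0.14, 0.32, 0.04, 0.44, 0.06.
Standardized rate: 0.1400×99.2 + 0.3200×70.1 + 0.0400×26.2 + 0.4400×73.2 + 0.0600×90.6 = 75.0120 per 100,000.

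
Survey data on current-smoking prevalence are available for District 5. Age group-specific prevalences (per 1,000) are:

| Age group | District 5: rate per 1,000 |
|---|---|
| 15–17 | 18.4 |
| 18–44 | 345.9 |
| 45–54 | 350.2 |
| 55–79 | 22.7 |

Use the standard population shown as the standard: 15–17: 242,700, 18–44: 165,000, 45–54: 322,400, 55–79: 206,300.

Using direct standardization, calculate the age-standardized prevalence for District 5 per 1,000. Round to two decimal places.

Standard total = 936,400; weights = 0.2592, 0.1762, 0.3443, 0.2203.
Standardized rate: 0.2592×18.4 + 0.1762×345.9 + 0.3443×350.2 + 0.2203×22.7 = 191.2929 per 1,000.

191.29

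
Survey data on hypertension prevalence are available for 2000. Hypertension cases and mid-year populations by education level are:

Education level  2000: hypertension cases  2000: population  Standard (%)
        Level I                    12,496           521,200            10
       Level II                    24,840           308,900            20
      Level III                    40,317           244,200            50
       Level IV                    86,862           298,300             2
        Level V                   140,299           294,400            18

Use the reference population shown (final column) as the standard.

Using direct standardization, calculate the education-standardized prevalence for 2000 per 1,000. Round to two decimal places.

Education-specific rates per 1,000 for 2000: 23.975, 80.414, 165.098, 291.190, 476.559.
Standard weights: 0.10, 0.20, 0.50, 0.02, 0.18.
Standardized rate: 0.1000×23.975 + 0.2000×80.414 + 0.5000×165.098 + 0.0200×291.190 + 0.1800×476.559 = 192.6340 per 1,000.

192.63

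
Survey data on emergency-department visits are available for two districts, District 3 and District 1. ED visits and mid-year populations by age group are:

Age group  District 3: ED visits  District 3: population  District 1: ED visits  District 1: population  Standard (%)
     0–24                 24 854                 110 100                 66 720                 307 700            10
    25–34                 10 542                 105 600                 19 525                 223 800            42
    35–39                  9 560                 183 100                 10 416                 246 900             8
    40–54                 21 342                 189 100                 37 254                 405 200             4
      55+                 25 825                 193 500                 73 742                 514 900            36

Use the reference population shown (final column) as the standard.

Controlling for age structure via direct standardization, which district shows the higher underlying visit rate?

Age-specific rates per 1 000 for District 3: 225.740, 99.830, 52.212, 112.861, 133.463.
For District 1: 216.835, 87.243, 42.187, 91.940, 143.216.
Standard weights: 0.10, 0.42, 0.08, 0.04, 0.36.
District 3: 0.1000×225.740 + 0.4200×99.830 + 0.0800×52.212 + 0.0400×112.861 + 0.3600×133.463 = 121.2403 per 1 000.
District 1: 0.1000×216.835 + 0.4200×87.243 + 0.0800×42.187 + 0.0400×91.940 + 0.3600×143.216 = 116.9359 per 1 000.
The crude rates (117.89 vs 122.26) would put District 1 higher, but that reflects its age composition; once standardized to a common age structure, District 3 has the higher underlying rate.

District 3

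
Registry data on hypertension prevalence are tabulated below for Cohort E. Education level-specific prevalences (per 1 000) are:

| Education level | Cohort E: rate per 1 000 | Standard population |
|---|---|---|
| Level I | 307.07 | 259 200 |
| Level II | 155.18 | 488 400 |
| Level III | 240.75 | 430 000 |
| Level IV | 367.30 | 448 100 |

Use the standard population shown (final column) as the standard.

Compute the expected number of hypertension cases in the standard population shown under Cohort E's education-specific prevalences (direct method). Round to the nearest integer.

423492

Expected hypertension cases = Σ (standard pop × education-specific rate ÷ 1 000)
= 259 200×307.07/1 000 + 488 400×155.18/1 000 + 430 000×240.75/1 000 + 448 100×367.30/1 000
= 79592.54 + 75789.91 + 103522.50 + 164587.13 = 423492.09.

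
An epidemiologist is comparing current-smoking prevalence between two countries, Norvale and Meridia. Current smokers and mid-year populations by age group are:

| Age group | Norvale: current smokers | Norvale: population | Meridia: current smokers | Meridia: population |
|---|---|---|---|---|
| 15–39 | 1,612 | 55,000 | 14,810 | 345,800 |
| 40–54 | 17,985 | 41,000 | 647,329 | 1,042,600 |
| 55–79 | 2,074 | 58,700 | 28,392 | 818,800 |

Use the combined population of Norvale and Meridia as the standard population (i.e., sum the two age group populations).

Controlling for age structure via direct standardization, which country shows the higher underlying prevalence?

Meridia

Age-specific rates per 1,000 for Norvale: 29.309, 438.659, 35.332.
For Meridia: 42.828, 620.880, 34.675.
Combined standard total = 2,361,900; weights = 0.1697, 0.4588, 0.3715.
Norvale: 0.1697×29.309 + 0.4588×438.659 + 0.3715×35.332 = 219.3495 per 1,000.
Meridia: 0.1697×42.828 + 0.4588×620.880 + 0.3715×34.675 = 304.9994 per 1,000.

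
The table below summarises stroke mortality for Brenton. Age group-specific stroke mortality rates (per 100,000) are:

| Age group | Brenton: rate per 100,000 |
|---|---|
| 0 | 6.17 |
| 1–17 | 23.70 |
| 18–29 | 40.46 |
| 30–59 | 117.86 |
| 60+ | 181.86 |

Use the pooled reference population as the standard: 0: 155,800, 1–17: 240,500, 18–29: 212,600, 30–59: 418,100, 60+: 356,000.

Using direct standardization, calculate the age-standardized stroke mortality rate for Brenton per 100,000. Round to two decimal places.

Standard total = 1,383,000; weights = 0.1127, 0.1739, 0.1537, 0.3023, 0.2574.
Standardized rate: 0.1127×6.17 + 0.1739×23.70 + 0.1537×40.46 + 0.3023×117.86 + 0.2574×181.86 = 93.4797 per 100,000.

93.48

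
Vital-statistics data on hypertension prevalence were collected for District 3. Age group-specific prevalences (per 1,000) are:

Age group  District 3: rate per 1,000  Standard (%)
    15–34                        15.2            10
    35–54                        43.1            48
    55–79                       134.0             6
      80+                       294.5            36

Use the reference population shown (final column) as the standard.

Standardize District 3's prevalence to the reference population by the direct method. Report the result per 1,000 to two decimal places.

136.27

Standard weights: 0.10, 0.48, 0.06, 0.36.
Standardized rate: 0.1000×15.2 + 0.4800×43.1 + 0.0600×134.0 + 0.3600×294.5 = 136.2680 per 1,000.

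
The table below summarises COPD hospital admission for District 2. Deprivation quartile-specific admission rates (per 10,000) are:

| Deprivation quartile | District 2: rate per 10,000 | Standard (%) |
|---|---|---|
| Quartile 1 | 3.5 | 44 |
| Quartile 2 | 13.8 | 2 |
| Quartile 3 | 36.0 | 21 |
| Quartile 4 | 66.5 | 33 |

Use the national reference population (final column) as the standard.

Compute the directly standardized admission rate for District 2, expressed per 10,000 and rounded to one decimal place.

31.3

Standard weights: 0.44, 0.02, 0.21, 0.33.
Standardized rate: 0.4400×3.5 + 0.0200×13.8 + 0.2100×36.0 + 0.3300×66.5 = 31.3210 per 10,000.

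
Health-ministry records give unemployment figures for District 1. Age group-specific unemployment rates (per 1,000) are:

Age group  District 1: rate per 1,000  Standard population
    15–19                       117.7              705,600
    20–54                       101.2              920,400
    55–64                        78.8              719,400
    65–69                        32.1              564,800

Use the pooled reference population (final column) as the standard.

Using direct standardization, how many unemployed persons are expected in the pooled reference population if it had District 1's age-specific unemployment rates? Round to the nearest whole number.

251012

Expected unemployed persons = Σ (standard pop × age-specific rate ÷ 1,000)
= 705,600×117.7/1,000 + 920,400×101.2/1,000 + 719,400×78.8/1,000 + 564,800×32.1/1,000
= 83049.12 + 93144.48 + 56688.72 + 18130.08 = 251012.40.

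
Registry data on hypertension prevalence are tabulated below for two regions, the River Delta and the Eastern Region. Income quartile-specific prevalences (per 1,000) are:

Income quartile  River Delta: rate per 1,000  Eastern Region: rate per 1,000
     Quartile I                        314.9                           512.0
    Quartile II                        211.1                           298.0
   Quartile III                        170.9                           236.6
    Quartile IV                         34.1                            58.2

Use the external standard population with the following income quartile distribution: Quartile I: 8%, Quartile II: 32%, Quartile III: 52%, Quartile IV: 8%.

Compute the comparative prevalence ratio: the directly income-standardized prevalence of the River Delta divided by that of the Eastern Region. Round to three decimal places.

Standard weights: 0.08, 0.32, 0.52, 0.08.
The River Delta: 0.0800×314.9 + 0.3200×211.1 + 0.5200×170.9 + 0.0800×34.1 = 184.3400 per 1,000.
The Eastern Region: 0.0800×512.0 + 0.3200×298.0 + 0.5200×236.6 + 0.0800×58.2 = 264.0080 per 1,000.
Ratio = 184.3400 ÷ 264.0080 = 0.69824.

0.698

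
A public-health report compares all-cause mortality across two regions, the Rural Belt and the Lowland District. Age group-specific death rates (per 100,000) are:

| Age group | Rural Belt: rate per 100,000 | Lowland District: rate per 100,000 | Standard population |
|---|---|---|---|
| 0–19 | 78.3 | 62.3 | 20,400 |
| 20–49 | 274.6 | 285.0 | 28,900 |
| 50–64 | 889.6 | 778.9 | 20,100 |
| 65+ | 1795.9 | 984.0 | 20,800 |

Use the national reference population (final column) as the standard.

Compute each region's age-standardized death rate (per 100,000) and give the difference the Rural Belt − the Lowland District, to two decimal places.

Standard total = 90,200; weights = 0.2262, 0.3204, 0.2228, 0.2306.
The Rural Belt: 0.2262×78.3 + 0.3204×274.6 + 0.2228×889.6 + 0.2306×1795.9 = 718.0592 per 100,000.
The Lowland District: 0.2262×62.3 + 0.3204×285.0 + 0.2228×778.9 + 0.2306×984.0 = 505.8815 per 100,000.
Difference = 718.0592 − 505.8815 = 212.1777.

212.18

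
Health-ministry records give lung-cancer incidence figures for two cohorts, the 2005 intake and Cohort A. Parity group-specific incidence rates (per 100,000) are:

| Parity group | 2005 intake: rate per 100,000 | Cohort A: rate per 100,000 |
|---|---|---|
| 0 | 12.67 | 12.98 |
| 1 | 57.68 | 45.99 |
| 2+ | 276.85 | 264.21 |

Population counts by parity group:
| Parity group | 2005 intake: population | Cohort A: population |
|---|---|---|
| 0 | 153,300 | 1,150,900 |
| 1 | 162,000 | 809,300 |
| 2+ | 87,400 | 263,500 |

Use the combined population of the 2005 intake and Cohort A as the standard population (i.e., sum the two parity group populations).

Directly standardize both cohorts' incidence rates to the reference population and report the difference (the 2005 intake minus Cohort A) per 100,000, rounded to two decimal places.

5.86

Combined standard total = 2,626,400; weights = 0.4966, 0.3698, 0.1336.
The 2005 intake: 0.4966×12.67 + 0.3698×57.68 + 0.1336×276.85 = 64.6114 per 100,000.
Cohort A: 0.4966×12.98 + 0.3698×45.99 + 0.1336×264.21 = 58.7534 per 100,000.
Difference = 64.6114 − 58.7534 = 5.8580.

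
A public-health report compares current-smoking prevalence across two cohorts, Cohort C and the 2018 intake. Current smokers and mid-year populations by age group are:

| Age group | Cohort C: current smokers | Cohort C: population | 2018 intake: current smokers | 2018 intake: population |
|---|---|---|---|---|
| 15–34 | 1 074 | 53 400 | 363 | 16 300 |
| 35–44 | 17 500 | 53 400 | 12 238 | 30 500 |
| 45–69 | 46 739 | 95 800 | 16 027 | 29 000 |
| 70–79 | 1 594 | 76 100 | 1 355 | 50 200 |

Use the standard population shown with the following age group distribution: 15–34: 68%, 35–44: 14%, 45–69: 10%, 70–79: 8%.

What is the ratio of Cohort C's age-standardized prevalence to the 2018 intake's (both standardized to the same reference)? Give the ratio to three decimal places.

0.855

Age-specific rates per 1 000 for Cohort C: 20.112, 327.715, 487.881, 20.946.
For the 2018 intake: 22.270, 401.246, 552.655, 26.992.
Standard weights: 0.68, 0.14, 0.10, 0.08.
Cohort C: 0.6800×20.112 + 0.1400×327.715 + 0.1000×487.881 + 0.0800×20.946 = 110.0203 per 1 000.
The 2018 intake: 0.6800×22.270 + 0.1400×401.246 + 0.1000×552.655 + 0.0800×26.992 = 128.7429 per 1 000.
Ratio = 110.0203 ÷ 128.7429 = 0.85457.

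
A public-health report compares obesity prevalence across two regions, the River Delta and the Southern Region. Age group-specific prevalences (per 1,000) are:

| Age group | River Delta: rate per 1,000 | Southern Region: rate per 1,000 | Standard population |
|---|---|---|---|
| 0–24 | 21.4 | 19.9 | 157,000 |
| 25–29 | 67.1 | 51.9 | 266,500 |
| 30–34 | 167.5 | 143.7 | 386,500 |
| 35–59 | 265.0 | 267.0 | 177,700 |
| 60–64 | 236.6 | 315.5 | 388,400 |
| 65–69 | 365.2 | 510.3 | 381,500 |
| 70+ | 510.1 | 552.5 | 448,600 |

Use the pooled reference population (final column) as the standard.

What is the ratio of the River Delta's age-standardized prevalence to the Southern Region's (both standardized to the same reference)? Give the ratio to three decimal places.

Standard total = 2,206,200; weights = 0.0712, 0.1208, 0.1752, 0.0805, 0.1760, 0.1729, 0.2033.
The River Delta: 0.0712×21.4 + 0.1208×67.1 + 0.1752×167.5 + 0.0805×265.0 + 0.1760×236.6 + 0.1729×365.2 + 0.2033×510.1 = 268.8429 per 1,000.
The Southern Region: 0.0712×19.9 + 0.1208×51.9 + 0.1752×143.7 + 0.0805×267.0 + 0.1760×315.5 + 0.1729×510.3 + 0.2033×552.5 = 310.4944 per 1,000.
Ratio = 268.8429 ÷ 310.4944 = 0.86585.

0.866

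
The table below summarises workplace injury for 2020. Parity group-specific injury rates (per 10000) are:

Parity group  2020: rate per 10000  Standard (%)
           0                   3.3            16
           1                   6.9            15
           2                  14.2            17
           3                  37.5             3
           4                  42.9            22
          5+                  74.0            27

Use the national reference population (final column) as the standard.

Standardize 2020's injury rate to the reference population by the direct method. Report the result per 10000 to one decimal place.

Standard weights: 0.16, 0.15, 0.17, 0.03, 0.22, 0.27.
Standardized rate: 0.1600×3.3 + 0.1500×6.9 + 0.1700×14.2 + 0.0300×37.5 + 0.2200×42.9 + 0.2700×74.0 = 34.5200 per 10000.

34.5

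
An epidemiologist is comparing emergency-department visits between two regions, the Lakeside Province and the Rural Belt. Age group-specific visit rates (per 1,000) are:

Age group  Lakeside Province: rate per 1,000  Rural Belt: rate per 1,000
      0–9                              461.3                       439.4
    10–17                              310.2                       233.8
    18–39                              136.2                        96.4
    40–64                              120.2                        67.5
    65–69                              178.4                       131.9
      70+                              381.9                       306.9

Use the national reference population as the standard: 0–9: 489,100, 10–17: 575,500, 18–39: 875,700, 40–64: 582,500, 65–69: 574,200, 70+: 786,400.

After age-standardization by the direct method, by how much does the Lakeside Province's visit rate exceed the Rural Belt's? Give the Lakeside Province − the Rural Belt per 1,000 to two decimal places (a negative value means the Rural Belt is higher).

Standard total = 3,883,400; weights = 0.1259, 0.1482, 0.2255, 0.1500, 0.1479, 0.2025.
The Lakeside Province: 0.1259×461.3 + 0.1482×310.2 + 0.2255×136.2 + 0.1500×120.2 + 0.1479×178.4 + 0.2025×381.9 = 256.5258 per 1,000.
The Rural Belt: 0.1259×439.4 + 0.1482×233.8 + 0.2255×96.4 + 0.1500×67.5 + 0.1479×131.9 + 0.2025×306.9 = 203.5026 per 1,000.
Difference = 256.5258 − 203.5026 = 53.0232.

53.02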